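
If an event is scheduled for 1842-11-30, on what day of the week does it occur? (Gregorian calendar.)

Wednesday

Doomsday rule: the anchor day for the 1800s is Friday. For year 42: 42÷12 = 3 r 6, and 6÷4 = 1, so 3+6+1 = 10.
Friday + 10 ≡ Monday — that's 1842's doomsday.
In November the doomsday date is Nov 7.
Nov 30 is 23 days after Nov 7; 23 mod 7 = 2, so Monday + 2 = Wednesday.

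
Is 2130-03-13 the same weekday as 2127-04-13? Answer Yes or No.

No

From Apr 13, 2127 to Mar 13, 2130 is 1065 days.
1065 mod 7 = 1, so they are different weekdays.
(Apr 13, 2127 is a Sunday; Mar 13, 2130 is a Monday.)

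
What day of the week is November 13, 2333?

Doomsday rule: the anchor day for the 2300s is Wednesday. For year 33: 33÷12 = 2 r 9, and 9÷4 = 2, so 2+9+2 = 13.
Wednesday + 13 ≡ Tuesday — that's 2333's doomsday.
In November the doomsday date is Nov 7.
Nov 13 is 6 days after Nov 7; 6 mod 7 = 6, so Tuesday + 6 = Monday.

Monday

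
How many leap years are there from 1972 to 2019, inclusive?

12

Multiples of 4 in [1972,2019]: 12.
Of those, multiples of 100: 1 (not leap unless ÷400).
Multiples of 400: 1.
Leap years = 12 − 1 + 1 = 12.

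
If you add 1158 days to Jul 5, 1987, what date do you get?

+366 (one year; includes Feb 29, 1988) → Jul 5, 1988 (792 left).
+365 (one year) → Jul 5, 1989 (427 left).
+365 (one year) → Jul 5, 1990 (62 left).
Jul has 31 days: +27 → Aug 1, 1990 (35 left).
Aug has 31 days: +31 → Sep 1, 1990 (4 left).
+4 → Sep 5, 1990.

September 5, 1990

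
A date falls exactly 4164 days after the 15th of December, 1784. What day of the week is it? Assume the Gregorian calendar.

Tuesday

First find the weekday of Dec 15, 1784. Doomsday rule: the anchor day for the 1700s is Sunday. For year 84: 84÷12 = 7 r 0, and 0÷4 = 0, so 7+0+0 = 7.
Sunday + 7 ≡ Sunday — that's 1784's doomsday.
In December the doomsday date is Dec 12.
Dec 15 is 3 days after Dec 12; 3 mod 7 = 3, so Sunday + 3 = Wednesday.
4164 mod 7 = 6, so 4164 days after a Wednesday is Wednesday + 6 = Tuesday.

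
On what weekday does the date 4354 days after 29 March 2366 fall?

First find the weekday of Mar 29, 2366. Doomsday rule: the anchor day for the 2300s is Wednesday. For year 66: 66÷12 = 5 r 6, and 6÷4 = 1, so 5+6+1 = 12.
Wednesday + 12 ≡ Monday — that's 2366's doomsday.
In March the doomsday date is Mar 14.
Mar 29 is 15 days after Mar 14; 15 mod 7 = 1, so Monday + 1 = Tuesday.
4354 mod 7 = 0, so 4354 days after a Tuesday is Tuesday + 0 = Tuesday.

Tuesday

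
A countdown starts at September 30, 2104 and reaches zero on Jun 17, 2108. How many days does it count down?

Sep 30, 2104 → Sep 30, 2105: 365 days.
Sep 30, 2105 → Sep 30, 2106: 365 days.
Sep 30, 2106 → Sep 30, 2107: 365 days.
Sep 30, 2107 → Oct 30, 2107: 30 days (September has 30).
Oct 30, 2107 → Nov 30, 2107: 31 days (October has 31).
Nov 30, 2107 → Dec 30, 2107: 30 days (November has 30).
Dec 30, 2107 → Jan 30, 2108: 31 days (December has 31).
Jan 30, 2108 → Feb 29, 2108: 30 days (January has 31).
Feb 29, 2108 → Mar 29, 2108: 29 days (February has 29).
Mar 29, 2108 → Apr 29, 2108: 31 days (March has 31).
Apr 29, 2108 → May 29, 2108: 30 days (April has 30).
May 29, 2108 → Jun 17, 2108: 19 days.
Total: 1356 days.

1356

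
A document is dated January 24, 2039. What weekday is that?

Monday

Doomsday rule: the anchor day for the 2000s is Tuesday. For year 39: 39÷12 = 3 r 3, and 3÷4 = 0, so 3+3+0 = 6.
Tuesday + 6 ≡ Monday — that's 2039's doomsday.
In January the doomsday date is Jan 3 (2039 is not a leap year).
Jan 24 is 21 days after Jan 3; 21 mod 7 = 0, so Monday + 0 = Monday.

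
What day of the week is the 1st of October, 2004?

January 1, 2004 is a Thursday.
Jan 1, 2004 → Feb 1, 2004: 31 days (January has 31).
Feb 1, 2004 → Mar 1, 2004: 29 days (February has 29).
Mar 1, 2004 → Apr 1, 2004: 31 days (March has 31).
Apr 1, 2004 → May 1, 2004: 30 days (April has 30).
May 1, 2004 → Jun 1, 2004: 31 days (May has 31).
Jun 1, 2004 → Jul 1, 2004: 30 days (June has 30).
Jul 1, 2004 → Aug 1, 2004: 31 days (July has 31).
Aug 1, 2004 → Sep 1, 2004: 31 days (August has 31).
Sep 1, 2004 → Oct 1, 2004: 30 days.
Total: 274 days.
274 mod 7 = 1, so Thursday + 1 = Friday.

Friday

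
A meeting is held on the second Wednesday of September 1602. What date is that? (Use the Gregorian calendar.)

September 1, 1602 is a Sunday.
The first Wednesday is therefore September 4 (3 days later).
The second Wednesday is 4 + 1×7 = September 11.

September 11, 1602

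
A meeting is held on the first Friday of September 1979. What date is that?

September 1, 1979 is a Saturday.
The first Friday is therefore September 7 (6 days later).

September 7, 1979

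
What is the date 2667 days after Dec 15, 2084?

+365 (one year) → Dec 15, 2085 (2302 left).
+365 (one year) → Dec 15, 2086 (1937 left).
+365 (one year) → Dec 15, 2087 (1572 left).
+366 (one year; includes Feb 29, 2088) → Dec 15, 2088 (1206 left).
+365 (one year) → Dec 15, 2089 (841 left).
+365 (one year) → Dec 15, 2090 (476 left).
+365 (one year) → Dec 15, 2091 (111 left).
Dec has 31 days: +17 → Jan 1, 2092 (94 left).
Jan has 31 days: +31 → Feb 1, 2092 (63 left).
Feb has 29 days: +29 → Mar 1, 2092 (34 left).
Mar has 31 days: +31 → Apr 1, 2092 (3 left).
+3 → Apr 4, 2092.

April 4, 2092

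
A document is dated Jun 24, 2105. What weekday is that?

Doomsday rule: the anchor day for the 2100s is Sunday. For year 05: 5÷12 = 0 r 5, and 5÷4 = 1, so 0+5+1 = 6.
Sunday + 6 ≡ Saturday — that's 2105's doomsday.
In June the doomsday date is Jun 6.
Jun 24 is 18 days after Jun 6; 18 mod 7 = 4, so Saturday + 4 = Wednesday.

Wednesday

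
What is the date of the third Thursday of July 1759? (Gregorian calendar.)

July 1, 1759 is a Sunday.
The first Thursday is therefore July 5 (4 days later).
The third Thursday is 5 + 2×7 = July 19.

July 19, 1759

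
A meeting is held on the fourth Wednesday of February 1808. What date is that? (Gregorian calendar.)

February 24, 1808

February 1, 1808 is a Monday.
The first Wednesday is therefore February 3 (2 days later).
The fourth Wednesday is 3 + 3×7 = February 24.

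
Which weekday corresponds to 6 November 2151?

Doomsday rule: the anchor day for the 2100s is Sunday. For year 51: 51÷12 = 4 r 3, and 3÷4 = 0, so 4+3+0 = 7.
Sunday + 7 ≡ Sunday — that's 2151's doomsday.
In November the doomsday date is Nov 7.
Nov 6 is 1 day before Nov 7; 1 mod 7 = 1, so Sunday − 1 = Saturday.

Saturday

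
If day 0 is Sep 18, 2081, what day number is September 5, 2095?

Sep 18, 2081 → Sep 18, 2082: 365 days.
Sep 18, 2082 → Sep 18, 2083: 365 days.
Sep 18, 2083 → Sep 18, 2084: 366 days (Feb 29, 2084 is in that span).
Sep 18, 2084 → Sep 18, 2085: 365 days.
Sep 18, 2085 → Sep 18, 2086: 365 days.
Sep 18, 2086 → Sep 18, 2087: 365 days.
Sep 18, 2087 → Sep 18, 2088: 366 days (Feb 29, 2088 is in that span).
Sep 18, 2088 → Sep 18, 2089: 365 days.
Sep 18, 2089 → Sep 18, 2090: 365 days.
Sep 18, 2090 → Sep 18, 2091: 365 days.
Sep 18, 2091 → Sep 18, 2092: 366 days (Feb 29, 2092 is in that span).
Sep 18, 2092 → Sep 18, 2093: 365 days.
Sep 18, 2093 → Sep 18, 2094: 365 days.
Sep 18, 2094 → Oct 18, 2094: 30 days (September has 30).
Oct 18, 2094 → Nov 18, 2094: 31 days (October has 31).
Nov 18, 2094 → Dec 18, 2094: 30 days (November has 30).
Dec 18, 2094 → Jan 18, 2095: 31 days (December has 31).
Jan 18, 2095 → Feb 18, 2095: 31 days (January has 31).
Feb 18, 2095 → Mar 18, 2095: 28 days (February has 28).
Mar 18, 2095 → Apr 18, 2095: 31 days (March has 31).
Apr 18, 2095 → May 18, 2095: 30 days (April has 30).
May 18, 2095 → Jun 18, 2095: 31 days (May has 31).
Jun 18, 2095 → Jul 18, 2095: 30 days (June has 30).
Jul 18, 2095 → Aug 18, 2095: 31 days (July has 31).
Aug 18, 2095 → Sep 5, 2095: 18 days.
Total: 5100 days.

5100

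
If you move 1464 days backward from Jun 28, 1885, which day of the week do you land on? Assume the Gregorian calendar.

Saturday

First find the weekday of Jun 28, 1885. Doomsday rule: the anchor day for the 1800s is Friday. For year 85: 85÷12 = 7 r 1, and 1÷4 = 0, so 7+1+0 = 8.
Friday + 8 ≡ Saturday — that's 1885's doomsday.
In June the doomsday date is Jun 6.
Jun 28 is 22 days after Jun 6; 22 mod 7 = 1, so Saturday + 1 = Sunday.
1464 mod 7 = 1, so 1464 days before a Sunday is Sunday − 1 = Saturday.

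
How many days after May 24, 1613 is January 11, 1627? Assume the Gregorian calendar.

May 24, 1613 → May 24, 1614: 365 days.
May 24, 1614 → May 24, 1615: 365 days.
May 24, 1615 → May 24, 1616: 366 days (Feb 29, 1616 is in that span).
May 24, 1616 → May 24, 1617: 365 days.
May 24, 1617 → May 24, 1618: 365 days.
May 24, 1618 → May 24, 1619: 365 days.
May 24, 1619 → May 24, 1620: 366 days (Feb 29, 1620 is in that span).
May 24, 1620 → May 24, 1621: 365 days.
May 24, 1621 → May 24, 1622: 365 days.
May 24, 1622 → May 24, 1623: 365 days.
May 24, 1623 → May 24, 1624: 366 days (Feb 29, 1624 is in that span).
May 24, 1624 → May 24, 1625: 365 days.
May 24, 1625 → May 24, 1626: 365 days.
May 24, 1626 → Jun 24, 1626: 31 days (May has 31).
Jun 24, 1626 → Jul 24, 1626: 30 days (June has 30).
Jul 24, 1626 → Aug 24, 1626: 31 days (July has 31).
Aug 24, 1626 → Sep 24, 1626: 31 days (August has 31).
Sep 24, 1626 → Oct 24, 1626: 30 days (September has 30).
Oct 24, 1626 → Nov 24, 1626: 31 days (October has 31).
Nov 24, 1626 → Dec 24, 1626: 30 days (November has 30).
Dec 24, 1626 → Jan 11, 1627: 18 days.
Total: 4980 days.

4980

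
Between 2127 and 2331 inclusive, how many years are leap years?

49

Multiples of 4 in [2127,2331]: 51.
Of those, multiples of 100: 2 (not leap unless ÷400).
Multiples of 400: 0.
Leap years = 51 − 2 + 0 = 49.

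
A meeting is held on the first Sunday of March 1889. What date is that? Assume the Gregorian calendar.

March 3, 1889

March 1, 1889 is a Friday.
The first Sunday is therefore March 3 (2 days later).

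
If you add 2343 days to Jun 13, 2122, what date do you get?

+365 (one year) → Jun 13, 2123 (1978 left).
+366 (one year; includes Feb 29, 2124) → Jun 13, 2124 (1612 left).
+365 (one year) → Jun 13, 2125 (1247 left).
+365 (one year) → Jun 13, 2126 (882 left).
+365 (one year) → Jun 13, 2127 (517 left).
+366 (one year; includes Feb 29, 2128) → Jun 13, 2128 (151 left).
Jun has 30 days: +18 → Jul 1, 2128 (133 left).
Jul has 31 days: +31 → Aug 1, 2128 (102 left).
Aug has 31 days: +31 → Sep 1, 2128 (71 left).
Sep has 30 days: +30 → Oct 1, 2128 (41 left).
Oct has 31 days: +31 → Nov 1, 2128 (10 left).
+10 → Nov 11, 2128.

November 11, 2128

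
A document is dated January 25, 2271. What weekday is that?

Doomsday rule: the anchor day for the 2200s is Friday. For year 71: 71÷12 = 5 r 11, and 11÷4 = 2, so 5+11+2 = 18.
Friday + 18 ≡ Tuesday — that's 2271's doomsday.
In January the doomsday date is Jan 3 (2271 is not a leap year).
Jan 25 is 22 days after Jan 3; 22 mod 7 = 1, so Tuesday + 1 = Wednesday.

Wednesday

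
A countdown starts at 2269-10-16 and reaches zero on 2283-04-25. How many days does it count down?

4939

Oct 16, 2269 → Oct 16, 2270: 365 days.
Oct 16, 2270 → Oct 16, 2271: 365 days.
Oct 16, 2271 → Oct 16, 2272: 366 days (Feb 29, 2272 is in that span).
Oct 16, 2272 → Oct 16, 2273: 365 days.
Oct 16, 2273 → Oct 16, 2274: 365 days.
Oct 16, 2274 → Oct 16, 2275: 365 days.
Oct 16, 2275 → Oct 16, 2276: 366 days (Feb 29, 2276 is in that span).
Oct 16, 2276 → Oct 16, 2277: 365 days.
Oct 16, 2277 → Oct 16, 2278: 365 days.
Oct 16, 2278 → Oct 16, 2279: 365 days.
Oct 16, 2279 → Oct 16, 2280: 366 days (Feb 29, 2280 is in that span).
Oct 16, 2280 → Oct 16, 2281: 365 days.
Oct 16, 2281 → Oct 16, 2282: 365 days.
Oct 16, 2282 → Nov 16, 2282: 31 days (October has 31).
Nov 16, 2282 → Dec 16, 2282: 30 days (November has 30).
Dec 16, 2282 → Jan 16, 2283: 31 days (December has 31).
Jan 16, 2283 → Feb 16, 2283: 31 days (January has 31).
Feb 16, 2283 → Mar 16, 2283: 28 days (February has 28).
Mar 16, 2283 → Apr 16, 2283: 31 days (March has 31).
Apr 16, 2283 → Apr 25, 2283: 9 days.
Total: 4939 days.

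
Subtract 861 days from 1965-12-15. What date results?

August 7, 1963

−365 (one year) → Dec 15, 1964 (496 left).
−366 (one year; includes Feb 29, 1964) → Dec 15, 1963 (130 left).
−15 → Nov 30, 1963 (end of Nov, 30 days; 115 left).
−30 → Oct 31, 1963 (end of Oct, 31 days; 85 left).
−31 → Sep 30, 1963 (end of Sep, 30 days; 54 left).
−30 → Aug 31, 1963 (end of Aug, 31 days; 24 left).
−24 → Aug 7, 1963.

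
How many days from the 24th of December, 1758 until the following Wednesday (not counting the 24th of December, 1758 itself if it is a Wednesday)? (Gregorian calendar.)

3

Dec 24, 1758 is a Sunday.
From Sunday to the next Wednesday is 3 days.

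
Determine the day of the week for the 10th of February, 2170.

Doomsday rule: the anchor day for the 2100s is Sunday. For year 70: 70÷12 = 5 r 10, and 10÷4 = 2, so 5+10+2 = 17.
Sunday + 17 ≡ Wednesday — that's 2170's doomsday.
In February the doomsday date is Feb 28 (2170 is not a leap year).
Feb 10 is 18 days before Feb 28; 18 mod 7 = 4, so Wednesday − 4 = Saturday.

Saturday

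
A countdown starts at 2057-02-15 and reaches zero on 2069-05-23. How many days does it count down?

4480

Feb 15, 2057 → Feb 15, 2058: 365 days.
Feb 15, 2058 → Feb 15, 2059: 365 days.
Feb 15, 2059 → Feb 15, 2060: 365 days.
Feb 15, 2060 → Feb 15, 2061: 366 days (Feb 29, 2060 is in that span).
Feb 15, 2061 → Feb 15, 2062: 365 days.
Feb 15, 2062 → Feb 15, 2063: 365 days.
Feb 15, 2063 → Feb 15, 2064: 365 days.
Feb 15, 2064 → Feb 15, 2065: 366 days (Feb 29, 2064 is in that span).
Feb 15, 2065 → Feb 15, 2066: 365 days.
Feb 15, 2066 → Feb 15, 2067: 365 days.
Feb 15, 2067 → Feb 15, 2068: 365 days.
Feb 15, 2068 → Feb 15, 2069: 366 days (Feb 29, 2068 is in that span).
Feb 15, 2069 → Mar 15, 2069: 28 days (February has 28).
Mar 15, 2069 → Apr 15, 2069: 31 days (March has 31).
Apr 15, 2069 → May 15, 2069: 30 days (April has 30).
May 15, 2069 → May 23, 2069: 8 days.
Total: 4480 days.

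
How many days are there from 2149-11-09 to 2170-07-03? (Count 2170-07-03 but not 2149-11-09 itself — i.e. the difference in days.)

7541

Nov 9, 2149 → Nov 9, 2150: 365 days.
Nov 9, 2150 → Nov 9, 2151: 365 days.
Nov 9, 2151 → Nov 9, 2152: 366 days (Feb 29, 2152 is in that span).
Nov 9, 2152 → Nov 9, 2153: 365 days.
Nov 9, 2153 → Nov 9, 2154: 365 days.
Nov 9, 2154 → Nov 9, 2155: 365 days.
Nov 9, 2155 → Nov 9, 2156: 366 days (Feb 29, 2156 is in that span).
Nov 9, 2156 → Nov 9, 2157: 365 days.
Nov 9, 2157 → Nov 9, 2158: 365 days.
Nov 9, 2158 → Nov 9, 2159: 365 days.
Nov 9, 2159 → Nov 9, 2160: 366 days (Feb 29, 2160 is in that span).
Nov 9, 2160 → Nov 9, 2161: 365 days.
Nov 9, 2161 → Nov 9, 2162: 365 days.
Nov 9, 2162 → Nov 9, 2163: 365 days.
Nov 9, 2163 → Nov 9, 2164: 366 days (Feb 29, 2164 is in that span).
Nov 9, 2164 → Nov 9, 2165: 365 days.
Nov 9, 2165 → Nov 9, 2166: 365 days.
Nov 9, 2166 → Nov 9, 2167: 365 days.
Nov 9, 2167 → Nov 9, 2168: 366 days (Feb 29, 2168 is in that span).
Nov 9, 2168 → Nov 9, 2169: 365 days.
Nov 9, 2169 → Dec 9, 2169: 30 days (November has 30).
Dec 9, 2169 → Jan 9, 2170: 31 days (December has 31).
Jan 9, 2170 → Feb 9, 2170: 31 days (January has 31).
Feb 9, 2170 → Mar 9, 2170: 28 days (February has 28).
Mar 9, 2170 → Apr 9, 2170: 31 days (March has 31).
Apr 9, 2170 → May 9, 2170: 30 days (April has 30).
May 9, 2170 → Jun 9, 2170: 31 days (May has 31).
Jun 9, 2170 → Jul 3, 2170: 24 days.
Total: 7541 days.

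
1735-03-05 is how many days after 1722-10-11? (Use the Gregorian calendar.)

4528

Oct 11, 1722 → Oct 11, 1723: 365 days.
Oct 11, 1723 → Oct 11, 1724: 366 days (Feb 29, 1724 is in that span).
Oct 11, 1724 → Oct 11, 1725: 365 days.
Oct 11, 1725 → Oct 11, 1726: 365 days.
Oct 11, 1726 → Oct 11, 1727: 365 days.
Oct 11, 1727 → Oct 11, 1728: 366 days (Feb 29, 1728 is in that span).
Oct 11, 1728 → Oct 11, 1729: 365 days.
Oct 11, 1729 → Oct 11, 1730: 365 days.
Oct 11, 1730 → Oct 11, 1731: 365 days.
Oct 11, 1731 → Oct 11, 1732: 366 days (Feb 29, 1732 is in that span).
Oct 11, 1732 → Oct 11, 1733: 365 days.
Oct 11, 1733 → Oct 11, 1734: 365 days.
Oct 11, 1734 → Nov 11, 1734: 31 days (October has 31).
Nov 11, 1734 → Dec 11, 1734: 30 days (November has 30).
Dec 11, 1734 → Jan 11, 1735: 31 days (December has 31).
Jan 11, 1735 → Feb 11, 1735: 31 days (January has 31).
Feb 11, 1735 → Mar 5, 1735: 22 days.
Total: 4528 days.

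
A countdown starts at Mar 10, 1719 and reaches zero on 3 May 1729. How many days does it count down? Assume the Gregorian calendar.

Mar 10, 1719 → Mar 10, 1720: 366 days (Feb 29, 1720 is in that span).
Mar 10, 1720 → Mar 10, 1721: 365 days.
Mar 10, 1721 → Mar 10, 1722: 365 days.
Mar 10, 1722 → Mar 10, 1723: 365 days.
Mar 10, 1723 → Mar 10, 1724: 366 days (Feb 29, 1724 is in that span).
Mar 10, 1724 → Mar 10, 1725: 365 days.
Mar 10, 1725 → Mar 10, 1726: 365 days.
Mar 10, 1726 → Mar 10, 1727: 365 days.
Mar 10, 1727 → Mar 10, 1728: 366 days (Feb 29, 1728 is in that span).
Mar 10, 1728 → Mar 10, 1729: 365 days.
Mar 10, 1729 → Apr 10, 1729: 31 days (March has 31).
Apr 10, 1729 → May 3, 1729: 23 days.
Total: 3707 days.

3707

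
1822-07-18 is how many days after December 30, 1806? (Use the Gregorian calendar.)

5679

Dec 30, 1806 → Dec 30, 1807: 365 days.
Dec 30, 1807 → Dec 30, 1808: 366 days (Feb 29, 1808 is in that span).
Dec 30, 1808 → Dec 30, 1809: 365 days.
Dec 30, 1809 → Dec 30, 1810: 365 days.
Dec 30, 1810 → Dec 30, 1811: 365 days.
Dec 30, 1811 → Dec 30, 1812: 366 days (Feb 29, 1812 is in that span).
Dec 30, 1812 → Dec 30, 1813: 365 days.
Dec 30, 1813 → Dec 30, 1814: 365 days.
Dec 30, 1814 → Dec 30, 1815: 365 days.
Dec 30, 1815 → Dec 30, 1816: 366 days (Feb 29, 1816 is in that span).
Dec 30, 1816 → Dec 30, 1817: 365 days.
Dec 30, 1817 → Dec 30, 1818: 365 days.
Dec 30, 1818 → Dec 30, 1819: 365 days.
Dec 30, 1819 → Dec 30, 1820: 366 days (Feb 29, 1820 is in that span).
Dec 30, 1820 → Dec 30, 1821: 365 days.
Dec 30, 1821 → Jan 30, 1822: 31 days (December has 31).
Jan 30, 1822 → Feb 28, 1822: 29 days (January has 31).
Feb 28, 1822 → Mar 28, 1822: 28 days (February has 28).
Mar 28, 1822 → Apr 28, 1822: 31 days (March has 31).
Apr 28, 1822 → May 28, 1822: 30 days (April has 30).
May 28, 1822 → Jun 28, 1822: 31 days (May has 31).
Jun 28, 1822 → Jul 18, 1822: 20 days.
Total: 5679 days.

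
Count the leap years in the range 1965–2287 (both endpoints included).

78

Multiples of 4 in [1965,2287]: 80.
Of those, multiples of 100: 3 (not leap unless ÷400).
Multiples of 400: 1.
Leap years = 80 − 3 + 1 = 78.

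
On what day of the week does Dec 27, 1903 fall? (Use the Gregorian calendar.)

Doomsday rule: the anchor day for the 1900s is Wednesday. For year 03: 3÷12 = 0 r 3, and 3÷4 = 0, so 0+3+0 = 3.
Wednesday + 3 ≡ Saturday — that's 1903's doomsday.
In December the doomsday date is Dec 12.
Dec 27 is 15 days after Dec 12; 15 mod 7 = 1, so Saturday + 1 = Sunday.

Sunday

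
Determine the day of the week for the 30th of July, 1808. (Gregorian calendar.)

Saturday

January 1, 1808 is a Friday.
Jan 1, 1808 → Feb 1, 1808: 31 days (January has 31).
Feb 1, 1808 → Mar 1, 1808: 29 days (February has 29).
Mar 1, 1808 → Apr 1, 1808: 31 days (March has 31).
Apr 1, 1808 → May 1, 1808: 30 days (April has 30).
May 1, 1808 → Jun 1, 1808: 31 days (May has 31).
Jun 1, 1808 → Jul 1, 1808: 30 days (June has 30).
Jul 1, 1808 → Jul 30, 1808: 29 days.
Total: 211 days.
211 mod 7 = 1, so Friday + 1 = Saturday.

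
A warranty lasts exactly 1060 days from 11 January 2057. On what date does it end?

December 7, 2059

+365 (one year) → Jan 11, 2058 (695 left).
+365 (one year) → Jan 11, 2059 (330 left).
Jan has 31 days: +21 → Feb 1, 2059 (309 left).
Feb has 28 days: +28 → Mar 1, 2059 (281 left).
Mar has 31 days: +31 → Apr 1, 2059 (250 left).
Apr has 30 days: +30 → May 1, 2059 (220 left).
May has 31 days: +31 → Jun 1, 2059 (189 left).
Jun has 30 days: +30 → Jul 1, 2059 (159 left).
Jul has 31 days: +31 → Aug 1, 2059 (128 left).
Aug has 31 days: +31 → Sep 1, 2059 (97 left).
Sep has 30 days: +30 → Oct 1, 2059 (67 left).
Oct has 31 days: +31 → Nov 1, 2059 (36 left).
Nov has 30 days: +30 → Dec 1, 2059 (6 left).
+6 → Dec 7, 2059.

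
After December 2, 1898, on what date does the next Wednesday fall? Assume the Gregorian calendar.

December 7, 1898

Dec 2, 1898 is a Friday.
From Friday to the next Wednesday is 5 days.
Dec 2, 1898 + 5 = Dec 7, 1898.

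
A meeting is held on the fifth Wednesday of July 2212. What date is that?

July 29, 2212

July 1, 2212 is a Wednesday.
The first Wednesday is therefore July 1 (same day).
The fifth Wednesday is 1 + 4×7 = July 29.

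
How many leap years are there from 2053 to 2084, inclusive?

Multiples of 4 in [2053,2084]: 8.
Of those, multiples of 100: 0 (not leap unless ÷400).
Multiples of 400: 0.
Leap years = 8 − 0 + 0 = 8.

8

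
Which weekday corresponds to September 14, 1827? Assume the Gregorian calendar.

Friday

Doomsday rule: the anchor day for the 1800s is Friday. For year 27: 27÷12 = 2 r 3, and 3÷4 = 0, so 2+3+0 = 5.
Friday + 5 ≡ Wednesday — that's 1827's doomsday.
In September the doomsday date is Sep 5.
Sep 14 is 9 days after Sep 5; 9 mod 7 = 2, so Wednesday + 2 = Friday.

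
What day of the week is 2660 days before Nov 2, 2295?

Saturday

Nov 2, 2295 is a Saturday.
2660 mod 7 = 0, so 2660 days before a Saturday is Saturday − 0 = Saturday.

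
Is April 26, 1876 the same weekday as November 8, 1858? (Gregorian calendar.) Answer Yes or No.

From Nov 8, 1858 to Apr 26, 1876 is 6379 days.
6379 mod 7 = 2, so they are different weekdays.
(Nov 8, 1858 is a Monday; Apr 26, 1876 is a Wednesday.)

No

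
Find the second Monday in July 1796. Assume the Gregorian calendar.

July 11, 1796

July 1, 1796 is a Friday.
The first Monday is therefore July 4 (3 days later).
The second Monday is 4 + 1×7 = July 11.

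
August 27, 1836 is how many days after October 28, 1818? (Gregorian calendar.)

Oct 28, 1818 → Oct 28, 1819: 365 days.
Oct 28, 1819 → Oct 28, 1820: 366 days (Feb 29, 1820 is in that span).
Oct 28, 1820 → Oct 28, 1821: 365 days.
Oct 28, 1821 → Oct 28, 1822: 365 days.
Oct 28, 1822 → Oct 28, 1823: 365 days.
Oct 28, 1823 → Oct 28, 1824: 366 days (Feb 29, 1824 is in that span).
Oct 28, 1824 → Oct 28, 1825: 365 days.
Oct 28, 1825 → Oct 28, 1826: 365 days.
Oct 28, 1826 → Oct 28, 1827: 365 days.
Oct 28, 1827 → Oct 28, 1828: 366 days (Feb 29, 1828 is in that span).
Oct 28, 1828 → Oct 28, 1829: 365 days.
Oct 28, 1829 → Oct 28, 1830: 365 days.
Oct 28, 1830 → Oct 28, 1831: 365 days.
Oct 28, 1831 → Oct 28, 1832: 366 days (Feb 29, 1832 is in that span).
Oct 28, 1832 → Oct 28, 1833: 365 days.
Oct 28, 1833 → Oct 28, 1834: 365 days.
Oct 28, 1834 → Oct 28, 1835: 365 days.
Oct 28, 1835 → Nov 28, 1835: 31 days (October has 31).
Nov 28, 1835 → Dec 28, 1835: 30 days (November has 30).
Dec 28, 1835 → Jan 28, 1836: 31 days (December has 31).
Jan 28, 1836 → Feb 28, 1836: 31 days (January has 31).
Feb 28, 1836 → Mar 28, 1836: 29 days (February has 29).
Mar 28, 1836 → Apr 28, 1836: 31 days (March has 31).
Apr 28, 1836 → May 28, 1836: 30 days (April has 30).
May 28, 1836 → Jun 28, 1836: 31 days (May has 31).
Jun 28, 1836 → Jul 28, 1836: 30 days (June has 30).
Jul 28, 1836 → Aug 27, 1836: 30 days.
Total: 6513 days.

6513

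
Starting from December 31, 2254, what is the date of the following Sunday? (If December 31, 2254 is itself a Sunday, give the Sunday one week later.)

Dec 31, 2254 is a Sunday.
From Sunday to the next Sunday is 7 days.
Dec 31, 2254 + 7 = Jan 7, 2255.

January 7, 2255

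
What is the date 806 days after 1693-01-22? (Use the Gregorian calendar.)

+365 (one year) → Jan 22, 1694 (441 left).
+365 (one year) → Jan 22, 1695 (76 left).
Jan has 31 days: +10 → Feb 1, 1695 (66 left).
Feb has 28 days: +28 → Mar 1, 1695 (38 left).
Mar has 31 days: +31 → Apr 1, 1695 (7 left).
+7 → Apr 8, 1695.

April 8, 1695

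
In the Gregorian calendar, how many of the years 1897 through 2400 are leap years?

122

Multiples of 4 in [1897,2400]: 126.
Of those, multiples of 100: 6 (not leap unless ÷400).
Multiples of 400: 2.
Leap years = 126 − 6 + 2 = 122.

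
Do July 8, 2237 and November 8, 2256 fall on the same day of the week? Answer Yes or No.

Yes

From Jul 8, 2237 to Nov 8, 2256 is 7063 days.
7063 mod 7 = 0, so they are the same weekday.
(Jul 8, 2237 is a Saturday; Nov 8, 2256 is a Saturday.)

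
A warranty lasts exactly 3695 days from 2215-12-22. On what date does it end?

+366 (one year; includes Feb 29, 2216) → Dec 22, 2216 (3329 left).
+365 (one year) → Dec 22, 2217 (2964 left).
+365 (one year) → Dec 22, 2218 (2599 left).
+365 (one year) → Dec 22, 2219 (2234 left).
+366 (one year; includes Feb 29, 2220) → Dec 22, 2220 (1868 left).
+365 (one year) → Dec 22, 2221 (1503 left).
+365 (one year) → Dec 22, 2222 (1138 left).
+365 (one year) → Dec 22, 2223 (773 left).
+366 (one year; includes Feb 29, 2224) → Dec 22, 2224 (407 left).
+365 (one year) → Dec 22, 2225 (42 left).
Dec has 31 days: +10 → Jan 1, 2226 (32 left).
Jan has 31 days: +31 → Feb 1, 2226 (1 left).
+1 → Feb 2, 2226.

February 2, 2226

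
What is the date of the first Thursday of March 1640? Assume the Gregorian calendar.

March 1, 1640 is a Thursday.
The first Thursday is therefore March 1 (same day).

March 1, 1640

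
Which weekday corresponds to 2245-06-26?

Doomsday rule: the anchor day for the 2200s is Friday. For year 45: 45÷12 = 3 r 9, and 9÷4 = 2, so 3+9+2 = 14.
Friday + 14 ≡ Friday — that's 2245's doomsday.
In June the doomsday date is Jun 6.
Jun 26 is 20 days after Jun 6; 20 mod 7 = 6, so Friday + 6 = Thursday.

Thursday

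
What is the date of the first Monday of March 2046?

March 5, 2046

March 1, 2046 is a Thursday.
The first Monday is therefore March 5 (4 days later).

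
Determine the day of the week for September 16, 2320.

Thursday

Doomsday rule: the anchor day for the 2300s is Wednesday. For year 20: 20÷12 = 1 r 8, and 8÷4 = 2, so 1+8+2 = 11.
Wednesday + 11 ≡ Sunday — that's 2320's doomsday.
In September the doomsday date is Sep 5.
Sep 16 is 11 days after Sep 5; 11 mod 7 = 4, so Sunday + 4 = Thursday.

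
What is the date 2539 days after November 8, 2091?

October 21, 2098

+366 (one year; includes Feb 29, 2092) → Nov 8, 2092 (2173 left).
+365 (one year) → Nov 8, 2093 (1808 left).
+365 (one year) → Nov 8, 2094 (1443 left).
+365 (one year) → Nov 8, 2095 (1078 left).
+366 (one year; includes Feb 29, 2096) → Nov 8, 2096 (712 left).
+365 (one year) → Nov 8, 2097 (347 left).
Nov has 30 days: +23 → Dec 1, 2097 (324 left).
Dec has 31 days: +31 → Jan 1, 2098 (293 left).
Jan has 31 days: +31 → Feb 1, 2098 (262 left).
Feb has 28 days: +28 → Mar 1, 2098 (234 left).
Mar has 31 days: +31 → Apr 1, 2098 (203 left).
Apr has 30 days: +30 → May 1, 2098 (173 left).
May has 31 days: +31 → Jun 1, 2098 (142 left).
Jun has 30 days: +30 → Jul 1, 2098 (112 left).
Jul has 31 days: +31 → Aug 1, 2098 (81 left).
Aug has 31 days: +31 → Sep 1, 2098 (50 left).
Sep has 30 days: +30 → Oct 1, 2098 (20 left).
+20 → Oct 21, 2098.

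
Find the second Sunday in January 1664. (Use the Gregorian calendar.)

January 1, 1664 is a Tuesday.
The first Sunday is therefore January 6 (5 days later).
The second Sunday is 6 + 1×7 = January 13.

January 13, 1664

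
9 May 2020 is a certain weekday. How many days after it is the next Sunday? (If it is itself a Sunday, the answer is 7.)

May 9, 2020 is a Saturday.
From Saturday to the next Sunday is 1 day.

1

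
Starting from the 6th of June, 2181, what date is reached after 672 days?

+365 (one year) → Jun 6, 2182 (307 left).
Jun has 30 days: +25 → Jul 1, 2182 (282 left).
Jul has 31 days: +31 → Aug 1, 2182 (251 left).
Aug has 31 days: +31 → Sep 1, 2182 (220 left).
Sep has 30 days: +30 → Oct 1, 2182 (190 left).
Oct has 31 days: +31 → Nov 1, 2182 (159 left).
Nov has 30 days: +30 → Dec 1, 2182 (129 left).
Dec has 31 days: +31 → Jan 1, 2183 (98 left).
Jan has 31 days: +31 → Feb 1, 2183 (67 left).
Feb has 28 days: +28 → Mar 1, 2183 (39 left).
Mar has 31 days: +31 → Apr 1, 2183 (8 left).
+8 → Apr 9, 2183.

April 9, 2183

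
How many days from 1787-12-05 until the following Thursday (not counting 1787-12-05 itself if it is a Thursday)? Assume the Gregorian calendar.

1

Dec 5, 1787 is a Wednesday.
From Wednesday to the next Thursday is 1 day.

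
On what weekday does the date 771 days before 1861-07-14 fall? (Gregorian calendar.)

Saturday

First find the weekday of Jul 14, 1861. Doomsday rule: the anchor day for the 1800s is Friday. For year 61: 61÷12 = 5 r 1, and 1÷4 = 0, so 5+1+0 = 6.
Friday + 6 ≡ Thursday — that's 1861's doomsday.
In July the doomsday date is Jul 11.
Jul 14 is 3 days after Jul 11; 3 mod 7 = 3, so Thursday + 3 = Sunday.
771 mod 7 = 1, so 771 days before a Sunday is Sunday − 1 = Saturday.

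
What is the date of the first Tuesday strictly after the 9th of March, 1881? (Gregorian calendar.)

March 15, 1881

Mar 9, 1881 is a Wednesday.
From Wednesday to the next Tuesday is 6 days.
Mar 9, 1881 + 6 = Mar 15, 1881.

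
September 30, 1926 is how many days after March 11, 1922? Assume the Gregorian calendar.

1664

Mar 11, 1922 → Mar 11, 1923: 365 days.
Mar 11, 1923 → Mar 11, 1924: 366 days (Feb 29, 1924 is in that span).
Mar 11, 1924 → Mar 11, 1925: 365 days.
Mar 11, 1925 → Mar 11, 1926: 365 days.
Mar 11, 1926 → Apr 11, 1926: 31 days (March has 31).
Apr 11, 1926 → May 11, 1926: 30 days (April has 30).
May 11, 1926 → Jun 11, 1926: 31 days (May has 31).
Jun 11, 1926 → Jul 11, 1926: 30 days (June has 30).
Jul 11, 1926 → Aug 11, 1926: 31 days (July has 31).
Aug 11, 1926 → Sep 11, 1926: 31 days (August has 31).
Sep 11, 1926 → Sep 30, 1926: 19 days.
Total: 1664 days.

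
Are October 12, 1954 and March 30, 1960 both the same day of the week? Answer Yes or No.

No

From Oct 12, 1954 to Mar 30, 1960 is 1996 days.
1996 mod 7 = 1, so they are different weekdays.
(Oct 12, 1954 is a Tuesday; Mar 30, 1960 is a Wednesday.)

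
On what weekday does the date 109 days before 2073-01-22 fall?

Jan 22, 2073 is a Sunday.
109 mod 7 = 4, so 109 days before a Sunday is Sunday − 4 = Wednesday.

Wednesday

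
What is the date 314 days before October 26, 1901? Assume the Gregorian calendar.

−26 → Sep 30, 1901 (end of Sep, 30 days; 288 left).
−30 → Aug 31, 1901 (end of Aug, 31 days; 258 left).
−31 → Jul 31, 1901 (end of Jul, 31 days; 227 left).
−31 → Jun 30, 1901 (end of Jun, 30 days; 196 left).
−30 → May 31, 1901 (end of May, 31 days; 166 left).
−31 → Apr 30, 1901 (end of Apr, 30 days; 135 left).
−30 → Mar 31, 1901 (end of Mar, 31 days; 105 left).
−31 → Feb 28, 1901 (end of Feb, 28 days; 74 left).
−28 → Jan 31, 1901 (end of Jan, 31 days; 46 left).
−31 → Dec 31, 1900 (end of Dec, 31 days; 15 left).
−15 → Dec 16, 1900.

December 16, 1900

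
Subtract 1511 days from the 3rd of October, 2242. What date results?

−365 (one year) → Oct 3, 2241 (1146 left).
−365 (one year) → Oct 3, 2240 (781 left).
−366 (one year; includes Feb 29, 2240) → Oct 3, 2239 (415 left).
−365 (one year) → Oct 3, 2238 (50 left).
−3 → Sep 30, 2238 (end of Sep, 30 days; 47 left).
−30 → Aug 31, 2238 (end of Aug, 31 days; 17 left).
−17 → Aug 14, 2238.

August 14, 2238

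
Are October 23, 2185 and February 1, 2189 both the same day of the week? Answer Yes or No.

From Oct 23, 2185 to Feb 1, 2189 is 1197 days.
1197 mod 7 = 0, so they are the same weekday.
(Oct 23, 2185 is a Sunday; Feb 1, 2189 is a Sunday.)

Yes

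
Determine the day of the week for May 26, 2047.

Doomsday rule: the anchor day for the 2000s is Tuesday. For year 47: 47÷12 = 3 r 11, and 11÷4 = 2, so 3+11+2 = 16.
Tuesday + 16 ≡ Thursday — that's 2047's doomsday.
In May the doomsday date is May 9.
May 26 is 17 days after May 9; 17 mod 7 = 3, so Thursday + 3 = Sunday.

Sunday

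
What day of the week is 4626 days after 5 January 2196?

Jan 5, 2196 is a Tuesday.
4626 mod 7 = 6, so 4626 days after a Tuesday is Tuesday + 6 = Monday.

Monday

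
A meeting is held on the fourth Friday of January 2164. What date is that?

January 27, 2164

January 1, 2164 is a Sunday.
The first Friday is therefore January 6 (5 days later).
The fourth Friday is 6 + 3×7 = January 27.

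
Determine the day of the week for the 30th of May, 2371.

Doomsday rule: the anchor day for the 2300s is Wednesday. For year 71: 71÷12 = 5 r 11, and 11÷4 = 2, so 5+11+2 = 18.
Wednesday + 18 ≡ Sunday — that's 2371's doomsday.
In May the doomsday date is May 9.
May 30 is 21 days after May 9; 21 mod 7 = 0, so Sunday + 0 = Sunday.

Sunday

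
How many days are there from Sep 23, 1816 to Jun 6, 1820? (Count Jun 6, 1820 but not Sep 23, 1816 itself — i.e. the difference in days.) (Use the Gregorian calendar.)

Sep 23, 1816 → Sep 23, 1817: 365 days.
Sep 23, 1817 → Sep 23, 1818: 365 days.
Sep 23, 1818 → Sep 23, 1819: 365 days.
Sep 23, 1819 → Oct 23, 1819: 30 days (September has 30).
Oct 23, 1819 → Nov 23, 1819: 31 days (October has 31).
Nov 23, 1819 → Dec 23, 1819: 30 days (November has 30).
Dec 23, 1819 → Jan 23, 1820: 31 days (December has 31).
Jan 23, 1820 → Feb 23, 1820: 31 days (January has 31).
Feb 23, 1820 → Mar 23, 1820: 29 days (February has 29).
Mar 23, 1820 → Apr 23, 1820: 31 days (March has 31).
Apr 23, 1820 → May 23, 1820: 30 days (April has 30).
May 23, 1820 → Jun 6, 1820: 14 days.
Total: 1352 days.

1352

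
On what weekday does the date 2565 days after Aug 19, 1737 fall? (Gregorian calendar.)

Thursday

Aug 19, 1737 is a Monday.
2565 mod 7 = 3, so 2565 days after a Monday is Monday + 3 = Thursday.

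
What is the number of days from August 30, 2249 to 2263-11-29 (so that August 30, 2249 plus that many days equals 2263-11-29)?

5204

Aug 30, 2249 → Aug 30, 2250: 365 days.
Aug 30, 2250 → Aug 30, 2251: 365 days.
Aug 30, 2251 → Aug 30, 2252: 366 days (Feb 29, 2252 is in that span).
Aug 30, 2252 → Aug 30, 2253: 365 days.
Aug 30, 2253 → Aug 30, 2254: 365 days.
Aug 30, 2254 → Aug 30, 2255: 365 days.
Aug 30, 2255 → Aug 30, 2256: 366 days (Feb 29, 2256 is in that span).
Aug 30, 2256 → Aug 30, 2257: 365 days.
Aug 30, 2257 → Aug 30, 2258: 365 days.
Aug 30, 2258 → Aug 30, 2259: 365 days.
Aug 30, 2259 → Aug 30, 2260: 366 days (Feb 29, 2260 is in that span).
Aug 30, 2260 → Aug 30, 2261: 365 days.
Aug 30, 2261 → Aug 30, 2262: 365 days.
Aug 30, 2262 → Aug 30, 2263: 365 days.
Aug 30, 2263 → Sep 30, 2263: 31 days (August has 31).
Sep 30, 2263 → Oct 30, 2263: 30 days (September has 30).
Oct 30, 2263 → Nov 29, 2263: 30 days.
Total: 5204 days.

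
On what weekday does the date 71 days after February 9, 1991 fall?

Sunday

Feb 9, 1991 is a Saturday.
71 mod 7 = 1, so 71 days after a Saturday is Saturday + 1 = Sunday.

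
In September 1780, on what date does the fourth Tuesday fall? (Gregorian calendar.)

September 1, 1780 is a Friday.
The first Tuesday is therefore September 5 (4 days later).
The fourth Tuesday is 5 + 3×7 = September 26.

September 26, 1780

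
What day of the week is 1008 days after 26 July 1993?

Jul 26, 1993 is a Monday.
1008 mod 7 = 0, so 1008 days after a Monday is Monday + 0 = Monday.

Monday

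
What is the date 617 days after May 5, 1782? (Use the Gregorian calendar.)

January 12, 1784

+365 (one year) → May 5, 1783 (252 left).
May has 31 days: +27 → Jun 1, 1783 (225 left).
Jun has 30 days: +30 → Jul 1, 1783 (195 left).
Jul has 31 days: +31 → Aug 1, 1783 (164 left).
Aug has 31 days: +31 → Sep 1, 1783 (133 left).
Sep has 30 days: +30 → Oct 1, 1783 (103 left).
Oct has 31 days: +31 → Nov 1, 1783 (72 left).
Nov has 30 days: +30 → Dec 1, 1783 (42 left).
Dec has 31 days: +31 → Jan 1, 1784 (11 left).
+11 → Jan 12, 1784.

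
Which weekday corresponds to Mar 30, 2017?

Thursday

January 1, 2017 is a Sunday.
Jan 1, 2017 → Feb 1, 2017: 31 days (January has 31).
Feb 1, 2017 → Mar 1, 2017: 28 days (February has 28).
Mar 1, 2017 → Mar 30, 2017: 29 days.
Total: 88 days.
88 mod 7 = 4, so Sunday + 4 = Thursday.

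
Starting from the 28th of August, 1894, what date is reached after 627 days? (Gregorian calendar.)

+365 (one year) → Aug 28, 1895 (262 left).
Aug has 31 days: +4 → Sep 1, 1895 (258 left).
Sep has 30 days: +30 → Oct 1, 1895 (228 left).
Oct has 31 days: +31 → Nov 1, 1895 (197 left).
Nov has 30 days: +30 → Dec 1, 1895 (167 left).
Dec has 31 days: +31 → Jan 1, 1896 (136 left).
Jan has 31 days: +31 → Feb 1, 1896 (105 left).
Feb has 29 days: +29 → Mar 1, 1896 (76 left).
Mar has 31 days: +31 → Apr 1, 1896 (45 left).
Apr has 30 days: +30 → May 1, 1896 (15 left).
+15 → May 16, 1896.

May 16, 1896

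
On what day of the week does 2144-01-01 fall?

Wednesday

Doomsday rule: the anchor day for the 2100s is Sunday. For year 44: 44÷12 = 3 r 8, and 8÷4 = 2, so 3+8+2 = 13.
Sunday + 13 ≡ Saturday — that's 2144's doomsday.
In January the doomsday date is Jan 4 (2144 is a leap year (divisible by 4)).
Jan 1 is 3 days before Jan 4; 3 mod 7 = 3, so Saturday − 3 = Wednesday.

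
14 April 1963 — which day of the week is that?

January 1, 1963 is a Tuesday.
Jan 1, 1963 → Feb 1, 1963: 31 days (January has 31).
Feb 1, 1963 → Mar 1, 1963: 28 days (February has 28).
Mar 1, 1963 → Apr 1, 1963: 31 days (March has 31).
Apr 1, 1963 → Apr 14, 1963: 13 days.
Total: 103 days.
103 mod 7 = 5, so Tuesday + 5 = Sunday.

Sunday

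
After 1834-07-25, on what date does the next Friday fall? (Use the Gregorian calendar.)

August 1, 1834

Jul 25, 1834 is a Friday.
From Friday to the next Friday is 7 days.
Jul 25, 1834 + 7 = Aug 1, 1834.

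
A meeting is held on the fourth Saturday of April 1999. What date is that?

April 24, 1999

April 1, 1999 is a Thursday.
The first Saturday is therefore April 3 (2 days later).
The fourth Saturday is 3 + 3×7 = April 24.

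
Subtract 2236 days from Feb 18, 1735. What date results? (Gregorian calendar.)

January 4, 1729

−365 (one year) → Feb 18, 1734 (1871 left).
−365 (one year) → Feb 18, 1733 (1506 left).
−366 (one year; includes Feb 29, 1732) → Feb 18, 1732 (1140 left).
−365 (one year) → Feb 18, 1731 (775 left).
−365 (one year) → Feb 18, 1730 (410 left).
−365 (one year) → Feb 18, 1729 (45 left).
−18 → Jan 31, 1729 (end of Jan, 31 days; 27 left).
−27 → Jan 4, 1729.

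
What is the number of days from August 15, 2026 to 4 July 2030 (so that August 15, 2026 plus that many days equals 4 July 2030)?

1419

Aug 15, 2026 → Aug 15, 2027: 365 days.
Aug 15, 2027 → Aug 15, 2028: 366 days (Feb 29, 2028 is in that span).
Aug 15, 2028 → Aug 15, 2029: 365 days.
Aug 15, 2029 → Sep 15, 2029: 31 days (August has 31).
Sep 15, 2029 → Oct 15, 2029: 30 days (September has 30).
Oct 15, 2029 → Nov 15, 2029: 31 days (October has 31).
Nov 15, 2029 → Dec 15, 2029: 30 days (November has 30).
Dec 15, 2029 → Jan 15, 2030: 31 days (December has 31).
Jan 15, 2030 → Feb 15, 2030: 31 days (January has 31).
Feb 15, 2030 → Mar 15, 2030: 28 days (February has 28).
Mar 15, 2030 → Apr 15, 2030: 31 days (March has 31).
Apr 15, 2030 → May 15, 2030: 30 days (April has 30).
May 15, 2030 → Jun 15, 2030: 31 days (May has 31).
Jun 15, 2030 → Jul 4, 2030: 19 days.
Total: 1419 days.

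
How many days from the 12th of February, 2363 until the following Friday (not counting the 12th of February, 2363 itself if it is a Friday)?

3

Feb 12, 2363 is a Tuesday.
From Tuesday to the next Friday is 3 days.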